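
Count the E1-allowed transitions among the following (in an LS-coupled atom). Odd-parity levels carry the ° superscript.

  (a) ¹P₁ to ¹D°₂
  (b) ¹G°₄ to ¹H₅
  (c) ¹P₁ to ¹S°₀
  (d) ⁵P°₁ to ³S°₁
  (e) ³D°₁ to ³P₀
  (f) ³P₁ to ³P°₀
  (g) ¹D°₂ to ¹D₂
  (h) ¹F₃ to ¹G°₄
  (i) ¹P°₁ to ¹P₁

(a) allowed
(b) allowed
(c) allowed
(d) forbidden (parity, ΔS fail)
(e) allowed
(f) allowed
(g) allowed
(h) allowed
(i) allowed
Total allowed: 8 of 9.

8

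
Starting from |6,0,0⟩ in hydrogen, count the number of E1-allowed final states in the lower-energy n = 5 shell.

E1 requires Δl = ±1, so l_f ∈ {-1, 1}; with 0 ≤ l_f ≤ n_f−1 = 4, the allowed l_f values are {1}.
For l_f = 1: m_f ∈ {m_i−1, m_i, m_i+1} ∩ [−1, 1] = {-1, 0, 1} → 3 states.
Total: 3.

3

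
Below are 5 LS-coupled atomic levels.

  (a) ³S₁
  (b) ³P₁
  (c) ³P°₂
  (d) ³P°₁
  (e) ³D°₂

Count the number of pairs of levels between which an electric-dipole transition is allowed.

5

(a)–(b): forbidden (parity).
(a)–(c): allowed.
(a)–(d): allowed.
(a)–(e): forbidden (ΔL).
(b)–(c): allowed.
(b)–(d): allowed.
(b)–(e): allowed.
(c)–(d): forbidden (parity).
(c)–(e): forbidden (parity).
(d)–(e): forbidden (parity).
Allowed pairs: 5 of 10.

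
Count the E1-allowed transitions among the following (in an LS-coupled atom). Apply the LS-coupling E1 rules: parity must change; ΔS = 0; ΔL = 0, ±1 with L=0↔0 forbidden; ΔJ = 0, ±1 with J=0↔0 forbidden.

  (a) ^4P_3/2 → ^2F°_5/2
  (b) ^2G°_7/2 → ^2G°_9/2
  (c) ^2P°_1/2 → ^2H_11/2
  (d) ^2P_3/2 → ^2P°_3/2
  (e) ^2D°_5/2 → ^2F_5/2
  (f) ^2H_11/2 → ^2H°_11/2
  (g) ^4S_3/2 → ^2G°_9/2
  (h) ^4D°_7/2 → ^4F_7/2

4

(a) forbidden (ΔS, ΔL fail)
(b) forbidden (parity fails)
(c) forbidden (ΔL, ΔJ fail)
(d) allowed
(e) allowed
(f) allowed
(g) forbidden (ΔS, ΔL, ΔJ fail)
(h) allowed
Total allowed: 4 of 8.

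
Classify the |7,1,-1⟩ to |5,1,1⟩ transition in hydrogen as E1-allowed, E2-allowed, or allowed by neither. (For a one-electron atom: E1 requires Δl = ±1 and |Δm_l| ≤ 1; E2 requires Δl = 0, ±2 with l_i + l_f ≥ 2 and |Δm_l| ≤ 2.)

E2

Δl = 1 − 1 = +0; l_i + l_f = 2.
Δm_l = +2.
E1 (Δl = ±1, |Δm_l| ≤ 1): not satisfied.
E2 (Δl = 0,±2, l_i+l_f ≥ 2, |Δm_l| ≤ 2): satisfied.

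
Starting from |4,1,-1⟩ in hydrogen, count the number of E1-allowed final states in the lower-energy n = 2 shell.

1

E1 requires Δl = ±1, so l_f ∈ {0, 2}; with 0 ≤ l_f ≤ n_f−1 = 1, the allowed l_f values are {0}.
For l_f = 0: m_f ∈ {m_i−1, m_i, m_i+1} ∩ [−0, 0] = {0} → 1 state.
Total: 1.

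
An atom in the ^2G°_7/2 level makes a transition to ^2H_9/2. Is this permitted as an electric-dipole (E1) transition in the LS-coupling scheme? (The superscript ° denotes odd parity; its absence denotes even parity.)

Initial level: S=1/2, L=4, J=7/2, parity odd. Final level: S=1/2, L=5, J=9/2, parity even.
Parity must change: odd → even — passes.
ΔS = 0: S: 1/2 → 1/2 — passes.
ΔL = 0, ±1 (not L=0↔0): L: 4 → 5, ΔL = +1 — passes.
ΔJ = 0, ±1 (not J=0↔0): J: 7/2 → 9/2, ΔJ = +1 — passes.
All four E1 rules are satisfied.

allowed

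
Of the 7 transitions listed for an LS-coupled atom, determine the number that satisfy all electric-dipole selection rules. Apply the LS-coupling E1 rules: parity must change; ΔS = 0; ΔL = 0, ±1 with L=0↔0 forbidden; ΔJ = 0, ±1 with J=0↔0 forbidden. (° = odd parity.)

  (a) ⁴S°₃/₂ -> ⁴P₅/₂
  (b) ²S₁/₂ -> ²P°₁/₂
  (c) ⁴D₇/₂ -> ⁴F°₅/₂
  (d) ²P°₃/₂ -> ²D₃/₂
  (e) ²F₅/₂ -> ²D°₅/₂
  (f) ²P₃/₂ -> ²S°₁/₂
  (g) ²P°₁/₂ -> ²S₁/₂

(a) allowed
(b) allowed
(c) allowed
(d) allowed
(e) allowed
(f) allowed
(g) allowed
Total allowed: 7 of 7.

7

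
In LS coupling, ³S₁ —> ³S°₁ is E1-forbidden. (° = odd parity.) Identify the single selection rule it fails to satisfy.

ΔS = 0: S: 1 → 1 — ok.
ΔL = 0, ±1 (not L=0↔0): L: 0 → 0, ΔL = +0 — fails.
ΔJ = 0, ±1 (not J=0↔0): J: 1 → 1, ΔJ = +0 — ok.
Parity must change: even → odd — ok.

the L=0 ↔ L=0 exclusion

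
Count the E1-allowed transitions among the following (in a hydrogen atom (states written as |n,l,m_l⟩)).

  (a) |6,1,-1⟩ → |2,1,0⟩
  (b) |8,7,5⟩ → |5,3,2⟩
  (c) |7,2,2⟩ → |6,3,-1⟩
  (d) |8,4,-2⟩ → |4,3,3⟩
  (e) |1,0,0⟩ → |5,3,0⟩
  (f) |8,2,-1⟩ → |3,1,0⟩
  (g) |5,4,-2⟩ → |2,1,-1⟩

1

(a) forbidden — Δl = +0 (E1 requires Δl = ±1)
(b) forbidden — Δl = -4 (E1 requires Δl = ±1); Δm_l = -3 (E1 requires Δm_l = 0, ±1)
(c) forbidden — Δm_l = -3 (E1 requires Δm_l = 0, ±1)
(d) forbidden — Δm_l = +5 (E1 requires Δm_l = 0, ±1)
(e) forbidden — Δl = +3 (E1 requires Δl = ±1)
(f) allowed
(g) forbidden — Δl = -3 (E1 requires Δl = ±1)
Total allowed: 1 of 7.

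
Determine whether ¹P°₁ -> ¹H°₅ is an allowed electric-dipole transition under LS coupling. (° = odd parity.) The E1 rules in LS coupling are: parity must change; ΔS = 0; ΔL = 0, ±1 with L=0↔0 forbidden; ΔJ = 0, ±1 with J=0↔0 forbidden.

Initial level: S=0, L=1, J=1, parity odd. Final level: S=0, L=5, J=5, parity odd.
Parity must change: odd → odd — fails.
ΔS = 0: S: 0 → 0 — passes.
ΔL = 0, ±1 (not L=0↔0): L: 1 → 5, ΔL = +4 — fails.
ΔJ = 0, ±1 (not J=0↔0): J: 1 → 5, ΔJ = +4 — fails.
Rule(s) violated: parity, ΔL, ΔJ.

forbidden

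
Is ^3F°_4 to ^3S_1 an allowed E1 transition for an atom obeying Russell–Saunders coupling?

forbidden

Parity must change: odd → even — satisfied.
ΔS = 0: S: 1 → 1 — satisfied.
ΔL = 0, ±1 (not L=0↔0): L: 3 → 0, ΔL = -3 — violated.
ΔJ = 0, ±1 (not J=0↔0): J: 4 → 1, ΔJ = -3 — violated.
Rule(s) violated: ΔL, ΔJ.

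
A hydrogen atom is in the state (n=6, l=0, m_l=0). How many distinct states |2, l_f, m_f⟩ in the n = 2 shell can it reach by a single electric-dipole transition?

E1 requires Δl = ±1, so l_f ∈ {-1, 1}; with 0 ≤ l_f ≤ n_f−1 = 1, the allowed l_f values are {1}.
For l_f = 1: m_f ∈ {m_i−1, m_i, m_i+1} ∩ [−1, 1] = {-1, 0, 1} → 3 states.
Total: 3.

3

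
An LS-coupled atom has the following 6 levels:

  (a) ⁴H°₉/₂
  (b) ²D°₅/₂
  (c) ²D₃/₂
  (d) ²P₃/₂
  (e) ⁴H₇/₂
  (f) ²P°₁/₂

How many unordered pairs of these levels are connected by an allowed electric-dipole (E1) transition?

5

(a)–(b): forbidden (parity, ΔS, ΔL, ΔJ).
(a)–(c): forbidden (ΔS, ΔL, ΔJ).
(a)–(d): forbidden (ΔS, ΔL, ΔJ).
(a)–(e): allowed.
(a)–(f): forbidden (parity, ΔS, ΔL, ΔJ).
(b)–(c): allowed.
(b)–(d): allowed.
(b)–(e): forbidden (ΔS, ΔL).
(b)–(f): forbidden (parity, ΔJ).
(c)–(d): forbidden (parity).
(c)–(e): forbidden (parity, ΔS, ΔL, ΔJ).
(c)–(f): allowed.
(d)–(e): forbidden (parity, ΔS, ΔL, ΔJ).
(d)–(f): allowed.
(e)–(f): forbidden (ΔS, ΔL, ΔJ).
Allowed pairs: 5 of 15.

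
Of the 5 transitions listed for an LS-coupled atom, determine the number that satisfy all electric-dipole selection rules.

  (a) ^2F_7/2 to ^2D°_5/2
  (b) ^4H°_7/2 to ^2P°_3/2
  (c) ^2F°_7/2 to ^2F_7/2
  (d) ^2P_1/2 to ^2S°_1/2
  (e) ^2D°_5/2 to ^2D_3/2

(a) allowed
(b) forbidden (parity, ΔS, ΔL, ΔJ fail)
(c) allowed
(d) allowed
(e) allowed
Total allowed: 4 of 5.

4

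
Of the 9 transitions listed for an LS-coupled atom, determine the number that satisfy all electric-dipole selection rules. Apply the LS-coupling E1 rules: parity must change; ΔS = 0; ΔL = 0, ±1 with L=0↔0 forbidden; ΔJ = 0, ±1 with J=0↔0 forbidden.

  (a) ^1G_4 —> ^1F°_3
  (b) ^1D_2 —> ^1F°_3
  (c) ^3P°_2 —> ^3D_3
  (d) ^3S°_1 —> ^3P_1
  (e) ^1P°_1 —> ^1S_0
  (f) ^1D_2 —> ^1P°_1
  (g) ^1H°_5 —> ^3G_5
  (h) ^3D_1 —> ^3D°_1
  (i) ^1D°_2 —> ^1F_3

8

(a) allowed
(b) allowed
(c) allowed
(d) allowed
(e) allowed
(f) allowed
(g) forbidden (ΔS fails)
(h) allowed
(i) allowed
Total allowed: 8 of 9.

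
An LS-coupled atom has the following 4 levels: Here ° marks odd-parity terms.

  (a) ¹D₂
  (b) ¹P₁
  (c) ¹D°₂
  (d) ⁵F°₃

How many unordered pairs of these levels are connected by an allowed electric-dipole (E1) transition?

2

(a)–(b): forbidden (parity).
(a)–(c): allowed.
(a)–(d): forbidden (ΔS).
(b)–(c): allowed.
(b)–(d): forbidden (ΔS, ΔL, ΔJ).
(c)–(d): forbidden (parity, ΔS).
Allowed pairs: 2 of 6.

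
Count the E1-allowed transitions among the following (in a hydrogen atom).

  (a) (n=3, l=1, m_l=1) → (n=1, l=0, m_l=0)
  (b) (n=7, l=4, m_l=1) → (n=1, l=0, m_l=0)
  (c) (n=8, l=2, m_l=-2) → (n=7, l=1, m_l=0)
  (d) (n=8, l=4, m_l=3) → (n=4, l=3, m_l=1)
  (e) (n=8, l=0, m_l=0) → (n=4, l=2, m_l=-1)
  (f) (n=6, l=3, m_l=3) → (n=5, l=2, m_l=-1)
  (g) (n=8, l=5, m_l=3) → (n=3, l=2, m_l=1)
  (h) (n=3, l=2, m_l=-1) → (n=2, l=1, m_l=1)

1

(a) allowed
(b) forbidden — Δl = -4 (E1 requires Δl = ±1)
(c) forbidden — Δm_l = +2 (E1 requires Δm_l = 0, ±1)
(d) forbidden — Δm_l = -2 (E1 requires Δm_l = 0, ±1)
(e) forbidden — Δl = +2 (E1 requires Δl = ±1)
(f) forbidden — Δm_l = -4 (E1 requires Δm_l = 0, ±1)
(g) forbidden — Δl = -3 (E1 requires Δl = ±1); Δm_l = -2 (E1 requires Δm_l = 0, ±1)
(h) forbidden — Δm_l = +2 (E1 requires Δm_l = 0, ±1)
Total allowed: 1 of 8.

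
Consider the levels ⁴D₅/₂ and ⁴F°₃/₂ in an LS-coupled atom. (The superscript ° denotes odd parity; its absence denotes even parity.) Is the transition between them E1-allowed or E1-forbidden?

allowed

Initial level: S=3/2, L=2, J=5/2, parity even. Final level: S=3/2, L=3, J=3/2, parity odd.
Parity must change: even → odd — ✓.
ΔS = 0: S: 3/2 → 3/2 — ✓.
ΔL = 0, ±1 (not L=0↔0): L: 2 → 3, ΔL = +1 — ✓.
ΔJ = 0, ±1 (not J=0↔0): J: 5/2 → 3/2, ΔJ = -1 — ✓.
All four E1 rules are satisfied.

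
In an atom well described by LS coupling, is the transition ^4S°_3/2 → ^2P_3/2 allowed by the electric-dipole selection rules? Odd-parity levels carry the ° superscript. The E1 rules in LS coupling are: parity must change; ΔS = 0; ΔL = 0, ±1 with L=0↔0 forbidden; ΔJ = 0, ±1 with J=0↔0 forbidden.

Reading off the term symbols: S 3/2→1/2, L 0→1, J 3/2→3/2, parity odd→even.
Parity must change: odd → even — satisfied.
ΔS = 0: S: 3/2 → 1/2 — violated.
ΔL = 0, ±1 (not L=0↔0): L: 0 → 1, ΔL = +1 — satisfied.
ΔJ = 0, ±1 (not J=0↔0): J: 3/2 → 3/2, ΔJ = +0 — satisfied.
Rule(s) violated: ΔS.

forbidden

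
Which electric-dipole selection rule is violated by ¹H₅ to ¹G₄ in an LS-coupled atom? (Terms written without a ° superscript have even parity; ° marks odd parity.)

Reading off the term symbols: S 0→0, L 5→4, J 5→4, parity even→even.
Parity must change: even → even — fails.
ΔS = 0: S: 0 → 0 — ok.
ΔL = 0, ±1 (not L=0↔0): L: 5 → 4, ΔL = -1 — ok.
ΔJ = 0, ±1 (not J=0↔0): J: 5 → 4, ΔJ = -1 — ok.

parity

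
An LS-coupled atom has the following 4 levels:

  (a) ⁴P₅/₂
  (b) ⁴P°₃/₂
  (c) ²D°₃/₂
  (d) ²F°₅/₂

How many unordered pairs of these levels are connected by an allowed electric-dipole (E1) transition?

1

(a)–(b): allowed.
(a)–(c): forbidden (ΔS).
(a)–(d): forbidden (ΔS, ΔL).
(b)–(c): forbidden (parity, ΔS).
(b)–(d): forbidden (parity, ΔS, ΔL).
(c)–(d): forbidden (parity).
Allowed pairs: 1 of 6.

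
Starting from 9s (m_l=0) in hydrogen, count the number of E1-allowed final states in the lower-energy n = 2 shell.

3

E1 requires Δl = ±1, so l_f ∈ {-1, 1}; with 0 ≤ l_f ≤ n_f−1 = 1, the allowed l_f values are {1}.
For l_f = 1: m_f ∈ {m_i−1, m_i, m_i+1} ∩ [−1, 1] = {-1, 0, 1} → 3 states.
Total: 3.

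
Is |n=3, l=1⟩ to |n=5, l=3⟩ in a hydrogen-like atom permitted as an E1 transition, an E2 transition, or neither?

E2

Δl = 3 − 1 = +2; l_i + l_f = 4.
E1 (Δl = ±1): not satisfied.
E2 (Δl = 0,±2, l_i+l_f ≥ 2): satisfied.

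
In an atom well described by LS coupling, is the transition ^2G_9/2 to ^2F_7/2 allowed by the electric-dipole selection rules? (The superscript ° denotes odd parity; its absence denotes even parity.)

forbidden

ΔS = 0: S: 1/2 → 1/2 — ✓.
Parity must change: even → even — ✗.
ΔJ = 0, ±1 (not J=0↔0): J: 9/2 → 7/2, ΔJ = -1 — ✓.
ΔL = 0, ±1 (not L=0↔0): L: 4 → 3, ΔL = -1 — ✓.
Rule(s) violated: parity.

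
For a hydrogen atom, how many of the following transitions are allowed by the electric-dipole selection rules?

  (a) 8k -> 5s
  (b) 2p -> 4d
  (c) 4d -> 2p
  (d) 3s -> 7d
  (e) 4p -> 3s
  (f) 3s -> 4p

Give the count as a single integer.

(a) forbidden — Δl = -7 (E1 requires Δl = ±1)
(b) allowed
(c) allowed
(d) forbidden — Δl = +2 (E1 requires Δl = ±1)
(e) allowed
(f) allowed
Total allowed: 4 of 6.

4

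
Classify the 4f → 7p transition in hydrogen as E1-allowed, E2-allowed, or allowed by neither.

Δl = 1 − 3 = -2; l_i + l_f = 4.
E1 (Δl = ±1): not satisfied.
E2 (Δl = 0,±2, l_i+l_f ≥ 2): satisfied.

E2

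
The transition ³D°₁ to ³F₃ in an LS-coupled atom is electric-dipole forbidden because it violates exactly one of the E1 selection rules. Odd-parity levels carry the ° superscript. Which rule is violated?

the ΔJ = 0, ±1 rule

Initial level: S=1, L=2, J=1, parity odd. Final level: S=1, L=3, J=3, parity even.
ΔS = 0: S: 1 → 1 — ok.
Parity must change: odd → even — ok.
ΔJ = 0, ±1 (not J=0↔0): J: 1 → 3, ΔJ = +2 — fails.
ΔL = 0, ±1 (not L=0↔0): L: 2 → 3, ΔL = +1 — ok.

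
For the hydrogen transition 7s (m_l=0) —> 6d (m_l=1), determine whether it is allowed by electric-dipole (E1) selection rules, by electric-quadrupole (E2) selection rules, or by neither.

Δl = 2 − 0 = +2; l_i + l_f = 2.
Δm_l = +1.
E1 (Δl = ±1, |Δm_l| ≤ 1): not satisfied.
E2 (Δl = 0,±2, l_i+l_f ≥ 2, |Δm_l| ≤ 2): satisfied.

E2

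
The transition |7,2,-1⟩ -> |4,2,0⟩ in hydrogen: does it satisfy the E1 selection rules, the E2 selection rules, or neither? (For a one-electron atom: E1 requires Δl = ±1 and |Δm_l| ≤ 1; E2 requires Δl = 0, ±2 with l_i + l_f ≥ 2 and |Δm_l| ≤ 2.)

E2

Δl = 2 − 2 = +0; l_i + l_f = 4.
Δm_l = +1.
E1 (Δl = ±1, |Δm_l| ≤ 1): not satisfied.
E2 (Δl = 0,±2, l_i+l_f ≥ 2, |Δm_l| ≤ 2): satisfied.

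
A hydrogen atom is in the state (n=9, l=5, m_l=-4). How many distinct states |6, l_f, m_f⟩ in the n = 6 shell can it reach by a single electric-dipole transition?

E1 requires Δl = ±1, so l_f ∈ {4, 6}; with 0 ≤ l_f ≤ n_f−1 = 5, the allowed l_f values are {4}.
For l_f = 4: m_f ∈ {m_i−1, m_i, m_i+1} ∩ [−4, 4] = {-4, -3} → 2 states.
Total: 2.

2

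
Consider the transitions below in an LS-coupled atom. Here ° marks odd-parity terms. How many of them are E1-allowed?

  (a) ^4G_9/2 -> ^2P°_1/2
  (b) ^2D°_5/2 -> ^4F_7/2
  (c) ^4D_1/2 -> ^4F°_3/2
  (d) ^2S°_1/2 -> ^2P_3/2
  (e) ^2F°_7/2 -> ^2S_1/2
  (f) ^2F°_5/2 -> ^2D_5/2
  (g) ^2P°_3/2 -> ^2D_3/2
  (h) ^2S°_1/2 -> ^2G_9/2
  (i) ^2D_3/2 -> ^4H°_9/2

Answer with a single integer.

(a) forbidden (ΔS, ΔL, ΔJ fail)
(b) forbidden (ΔS fails)
(c) allowed
(d) allowed
(e) forbidden (ΔL, ΔJ fail)
(f) allowed
(g) allowed
(h) forbidden (ΔL, ΔJ fail)
(i) forbidden (ΔS, ΔL, ΔJ fail)
Total allowed: 4 of 9.

4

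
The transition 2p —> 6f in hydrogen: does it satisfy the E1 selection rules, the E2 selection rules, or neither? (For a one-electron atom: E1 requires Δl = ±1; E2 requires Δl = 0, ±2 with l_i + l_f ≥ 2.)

Δl = 3 − 1 = +2; l_i + l_f = 4.
E1 (Δl = ±1): not satisfied.
E2 (Δl = 0,±2, l_i+l_f ≥ 2): satisfied.

E2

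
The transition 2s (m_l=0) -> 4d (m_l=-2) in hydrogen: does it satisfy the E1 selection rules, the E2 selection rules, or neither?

Δl = 2 − 0 = +2; l_i + l_f = 2.
Δm_l = -2.
E1 (Δl = ±1, |Δm_l| ≤ 1): not satisfied.
E2 (Δl = 0,±2, l_i+l_f ≥ 2, |Δm_l| ≤ 2): satisfied.

E2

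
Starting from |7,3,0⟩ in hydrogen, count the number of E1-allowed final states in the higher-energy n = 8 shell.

E1 requires Δl = ±1, so l_f ∈ {2, 4}; with 0 ≤ l_f ≤ n_f−1 = 7, the allowed l_f values are {2, 4}.
For l_f = 2: m_f ∈ {m_i−1, m_i, m_i+1} ∩ [−2, 2] = {-1, 0, 1} → 3 states.
For l_f = 4: m_f ∈ {m_i−1, m_i, m_i+1} ∩ [−4, 4] = {-1, 0, 1} → 3 states.
Total: 6.

6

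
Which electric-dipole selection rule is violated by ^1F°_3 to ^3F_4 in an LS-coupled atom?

the ΔS = 0 rule

Initial level: S=0, L=3, J=3, parity odd. Final level: S=1, L=3, J=4, parity even.
Parity must change: odd → even — ok.
ΔS = 0: S: 0 → 1 — fails.
ΔL = 0, ±1 (not L=0↔0): L: 3 → 3, ΔL = +0 — ok.
ΔJ = 0, ±1 (not J=0↔0): J: 3 → 4, ΔJ = +1 — ok.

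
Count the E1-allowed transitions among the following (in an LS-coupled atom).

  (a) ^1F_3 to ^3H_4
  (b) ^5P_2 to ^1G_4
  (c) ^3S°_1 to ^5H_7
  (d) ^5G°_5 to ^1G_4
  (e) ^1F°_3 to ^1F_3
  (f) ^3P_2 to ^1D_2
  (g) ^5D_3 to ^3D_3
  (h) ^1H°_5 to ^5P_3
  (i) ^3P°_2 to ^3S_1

(a) forbidden (parity, ΔS, ΔL fail)
(b) forbidden (parity, ΔS, ΔL, ΔJ fail)
(c) forbidden (ΔS, ΔL, ΔJ fail)
(d) forbidden (ΔS fails)
(e) allowed
(f) forbidden (parity, ΔS fail)
(g) forbidden (parity, ΔS fail)
(h) forbidden (ΔS, ΔL, ΔJ fail)
(i) allowed
Total allowed: 2 of 9.

2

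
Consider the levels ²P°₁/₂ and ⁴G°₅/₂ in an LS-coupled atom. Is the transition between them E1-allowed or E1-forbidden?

forbidden

Initial level: S=1/2, L=1, J=1/2, parity odd. Final level: S=3/2, L=4, J=5/2, parity odd.
ΔS = 0: S: 1/2 → 3/2 — violated.
ΔJ = 0, ±1 (not J=0↔0): J: 1/2 → 5/2, ΔJ = +2 — violated.
Parity must change: odd → odd — violated.
ΔL = 0, ±1 (not L=0↔0): L: 1 → 4, ΔL = +3 — violated.
Rule(s) violated: parity, ΔS, ΔL, ΔJ.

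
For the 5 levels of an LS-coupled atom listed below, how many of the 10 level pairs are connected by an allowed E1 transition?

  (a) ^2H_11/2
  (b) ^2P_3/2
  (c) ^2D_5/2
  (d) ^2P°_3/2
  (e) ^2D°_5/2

(a)–(b): forbidden (parity, ΔL, ΔJ).
(a)–(c): forbidden (parity, ΔL, ΔJ).
(a)–(d): forbidden (ΔL, ΔJ).
(a)–(e): forbidden (ΔL, ΔJ).
(b)–(c): forbidden (parity).
(b)–(d): allowed.
(b)–(e): allowed.
(c)–(d): allowed.
(c)–(e): allowed.
(d)–(e): forbidden (parity).
Allowed pairs: 4 of 10.

4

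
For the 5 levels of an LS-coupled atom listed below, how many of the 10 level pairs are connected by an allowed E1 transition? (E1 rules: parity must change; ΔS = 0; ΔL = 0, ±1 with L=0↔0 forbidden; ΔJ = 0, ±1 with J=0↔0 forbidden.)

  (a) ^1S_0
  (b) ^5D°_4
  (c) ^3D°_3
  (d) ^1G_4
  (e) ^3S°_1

(a)–(b): forbidden (ΔS, ΔL, ΔJ).
(a)–(c): forbidden (ΔS, ΔL, ΔJ).
(a)–(d): forbidden (parity, ΔL, ΔJ).
(a)–(e): forbidden (ΔS, ΔL).
(b)–(c): forbidden (parity, ΔS).
(b)–(d): forbidden (ΔS, ΔL).
(b)–(e): forbidden (parity, ΔS, ΔL, ΔJ).
(c)–(d): forbidden (ΔS, ΔL).
(c)–(e): forbidden (parity, ΔL, ΔJ).
(d)–(e): forbidden (ΔS, ΔL, ΔJ).
Allowed pairs: 0 of 10.

0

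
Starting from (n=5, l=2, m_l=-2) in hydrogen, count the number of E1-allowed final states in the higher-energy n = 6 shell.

4

E1 requires Δl = ±1, so l_f ∈ {1, 3}; with 0 ≤ l_f ≤ n_f−1 = 5, the allowed l_f values are {1, 3}.
For l_f = 1: m_f ∈ {m_i−1, m_i, m_i+1} ∩ [−1, 1] = {-1} → 1 state.
For l_f = 3: m_f ∈ {m_i−1, m_i, m_i+1} ∩ [−3, 3] = {-3, -2, -1} → 3 states.
Total: 4.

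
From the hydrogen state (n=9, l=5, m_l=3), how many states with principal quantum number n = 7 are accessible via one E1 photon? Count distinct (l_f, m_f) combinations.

E1 requires Δl = ±1, so l_f ∈ {4, 6}; with 0 ≤ l_f ≤ n_f−1 = 6, the allowed l_f values are {4, 6}.
For l_f = 4: m_f ∈ {m_i−1, m_i, m_i+1} ∩ [−4, 4] = {2, 3, 4} → 3 states.
For l_f = 6: m_f ∈ {m_i−1, m_i, m_i+1} ∩ [−6, 6] = {2, 3, 4} → 3 states.
Total: 6.

6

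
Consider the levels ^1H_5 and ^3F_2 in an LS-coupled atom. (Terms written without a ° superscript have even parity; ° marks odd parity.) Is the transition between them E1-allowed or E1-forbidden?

forbidden

Reading off the term symbols: S 0→1, L 5→3, J 5→2, parity even→even.
Parity must change: even → even — violated.
ΔS = 0: S: 0 → 1 — violated.
ΔL = 0, ±1 (not L=0↔0): L: 5 → 3, ΔL = -2 — violated.
ΔJ = 0, ±1 (not J=0↔0): J: 5 → 2, ΔJ = -3 — violated.
Rule(s) violated: parity, ΔS, ΔL, ΔJ.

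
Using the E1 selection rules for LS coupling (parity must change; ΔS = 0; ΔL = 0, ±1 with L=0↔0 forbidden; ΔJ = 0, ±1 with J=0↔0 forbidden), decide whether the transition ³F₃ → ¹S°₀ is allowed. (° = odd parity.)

forbidden

Reading off the term symbols: S 1→0, L 3→0, J 3→0, parity even→odd.
Parity must change: even → odd — ✓.
ΔS = 0: S: 1 → 0 — ✗.
ΔL = 0, ±1 (not L=0↔0): L: 3 → 0, ΔL = -3 — ✗.
ΔJ = 0, ±1 (not J=0↔0): J: 3 → 0, ΔJ = -3 — ✗.
Rule(s) violated: ΔS, ΔL, ΔJ.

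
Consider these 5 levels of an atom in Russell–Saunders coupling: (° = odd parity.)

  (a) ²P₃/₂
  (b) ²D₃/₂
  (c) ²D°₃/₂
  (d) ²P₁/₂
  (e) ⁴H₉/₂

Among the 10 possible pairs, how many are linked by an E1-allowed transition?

3

(a)–(b): forbidden (parity).
(a)–(c): allowed.
(a)–(d): forbidden (parity).
(a)–(e): forbidden (parity, ΔS, ΔL, ΔJ).
(b)–(c): allowed.
(b)–(d): forbidden (parity).
(b)–(e): forbidden (parity, ΔS, ΔL, ΔJ).
(c)–(d): allowed.
(c)–(e): forbidden (ΔS, ΔL, ΔJ).
(d)–(e): forbidden (parity, ΔS, ΔL, ΔJ).
Allowed pairs: 3 of 10.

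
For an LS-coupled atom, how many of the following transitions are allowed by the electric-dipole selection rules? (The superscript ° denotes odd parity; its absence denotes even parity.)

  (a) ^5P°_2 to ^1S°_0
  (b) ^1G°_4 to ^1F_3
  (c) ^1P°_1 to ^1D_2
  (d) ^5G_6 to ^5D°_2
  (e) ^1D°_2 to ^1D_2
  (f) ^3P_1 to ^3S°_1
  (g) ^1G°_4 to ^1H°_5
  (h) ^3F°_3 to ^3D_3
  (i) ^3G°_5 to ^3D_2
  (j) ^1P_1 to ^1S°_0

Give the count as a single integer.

6

(a) forbidden (parity, ΔS, ΔJ fail)
(b) allowed
(c) allowed
(d) forbidden (ΔL, ΔJ fail)
(e) allowed
(f) allowed
(g) forbidden (parity fails)
(h) allowed
(i) forbidden (ΔL, ΔJ fail)
(j) allowed
Total allowed: 6 of 10.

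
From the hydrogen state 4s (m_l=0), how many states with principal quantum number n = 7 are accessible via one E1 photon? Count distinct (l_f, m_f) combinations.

E1 requires Δl = ±1, so l_f ∈ {-1, 1}; with 0 ≤ l_f ≤ n_f−1 = 6, the allowed l_f values are {1}.
For l_f = 1: m_f ∈ {m_i−1, m_i, m_i+1} ∩ [−1, 1] = {-1, 0, 1} → 3 states.
Total: 3.

3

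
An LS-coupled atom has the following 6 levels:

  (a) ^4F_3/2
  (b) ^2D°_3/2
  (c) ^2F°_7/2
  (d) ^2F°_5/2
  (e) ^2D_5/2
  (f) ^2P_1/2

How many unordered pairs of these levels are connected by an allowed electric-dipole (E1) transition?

(a)–(b): forbidden (ΔS).
(a)–(c): forbidden (ΔS, ΔJ).
(a)–(d): forbidden (ΔS).
(a)–(e): forbidden (parity, ΔS).
(a)–(f): forbidden (parity, ΔS, ΔL).
(b)–(c): forbidden (parity, ΔJ).
(b)–(d): forbidden (parity).
(b)–(e): allowed.
(b)–(f): allowed.
(c)–(d): forbidden (parity).
(c)–(e): allowed.
(c)–(f): forbidden (ΔL, ΔJ).
(d)–(e): allowed.
(d)–(f): forbidden (ΔL, ΔJ).
(e)–(f): forbidden (parity, ΔJ).
Allowed pairs: 4 of 15.

4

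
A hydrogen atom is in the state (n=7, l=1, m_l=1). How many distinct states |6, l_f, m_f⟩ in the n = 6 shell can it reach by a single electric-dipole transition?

E1 requires Δl = ±1, so l_f ∈ {0, 2}; with 0 ≤ l_f ≤ n_f−1 = 5, the allowed l_f values are {0, 2}.
For l_f = 0: m_f ∈ {m_i−1, m_i, m_i+1} ∩ [−0, 0] = {0} → 1 state.
For l_f = 2: m_f ∈ {m_i−1, m_i, m_i+1} ∩ [−2, 2] = {0, 1, 2} → 3 states.
Total: 4.

4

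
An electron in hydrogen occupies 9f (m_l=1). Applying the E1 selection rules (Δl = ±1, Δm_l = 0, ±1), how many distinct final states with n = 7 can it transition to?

E1 requires Δl = ±1, so l_f ∈ {2, 4}; with 0 ≤ l_f ≤ n_f−1 = 6, the allowed l_f values are {2, 4}.
For l_f = 2: m_f ∈ {m_i−1, m_i, m_i+1} ∩ [−2, 2] = {0, 1, 2} → 3 states.
For l_f = 4: m_f ∈ {m_i−1, m_i, m_i+1} ∩ [−4, 4] = {0, 1, 2} → 3 states.
Total: 6.

6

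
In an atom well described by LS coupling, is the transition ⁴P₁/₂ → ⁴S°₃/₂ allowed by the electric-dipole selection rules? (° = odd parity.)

Parity must change: even → odd — ✓.
ΔS = 0: S: 3/2 → 3/2 — ✓.
ΔL = 0, ±1 (not L=0↔0): L: 1 → 0, ΔL = -1 — ✓.
ΔJ = 0, ±1 (not J=0↔0): J: 1/2 → 3/2, ΔJ = +1 — ✓.
All four E1 rules are satisfied.

allowed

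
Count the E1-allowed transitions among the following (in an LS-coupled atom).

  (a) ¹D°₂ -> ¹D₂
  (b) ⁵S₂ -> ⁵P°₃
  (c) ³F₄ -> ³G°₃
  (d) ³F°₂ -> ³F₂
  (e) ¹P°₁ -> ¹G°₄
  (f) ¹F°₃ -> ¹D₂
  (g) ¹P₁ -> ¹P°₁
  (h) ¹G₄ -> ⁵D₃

6

(a) allowed
(b) allowed
(c) allowed
(d) allowed
(e) forbidden (parity, ΔL, ΔJ fail)
(f) allowed
(g) allowed
(h) forbidden (parity, ΔS, ΔL fail)
Total allowed: 6 of 8.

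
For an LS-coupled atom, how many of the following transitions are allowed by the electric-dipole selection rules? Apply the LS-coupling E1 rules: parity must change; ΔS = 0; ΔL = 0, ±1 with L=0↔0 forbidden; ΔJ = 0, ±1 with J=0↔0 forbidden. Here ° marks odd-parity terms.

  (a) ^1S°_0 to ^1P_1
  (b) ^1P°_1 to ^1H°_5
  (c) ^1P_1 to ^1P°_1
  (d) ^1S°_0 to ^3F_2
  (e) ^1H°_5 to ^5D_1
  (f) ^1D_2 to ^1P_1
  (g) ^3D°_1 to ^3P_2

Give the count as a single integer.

3

(a) allowed
(b) forbidden (parity, ΔL, ΔJ fail)
(c) allowed
(d) forbidden (ΔS, ΔL, ΔJ fail)
(e) forbidden (ΔS, ΔL, ΔJ fail)
(f) forbidden (parity fails)
(g) allowed
Total allowed: 3 of 7.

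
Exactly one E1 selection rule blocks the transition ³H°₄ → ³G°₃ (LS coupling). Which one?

parity

ΔJ = 0, ±1 (not J=0↔0): J: 4 → 3, ΔJ = -1 — ok.
Parity must change: odd → odd — fails.
ΔS = 0: S: 1 → 1 — ok.
ΔL = 0, ±1 (not L=0↔0): L: 5 → 4, ΔL = -1 — ok.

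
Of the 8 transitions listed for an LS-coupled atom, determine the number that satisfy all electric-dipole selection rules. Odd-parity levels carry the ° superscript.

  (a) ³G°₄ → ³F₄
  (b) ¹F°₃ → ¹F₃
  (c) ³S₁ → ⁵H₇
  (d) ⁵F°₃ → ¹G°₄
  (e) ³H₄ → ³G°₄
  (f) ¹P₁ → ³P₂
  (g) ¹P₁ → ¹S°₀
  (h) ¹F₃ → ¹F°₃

(a) allowed
(b) allowed
(c) forbidden (parity, ΔS, ΔL, ΔJ fail)
(d) forbidden (parity, ΔS fail)
(e) allowed
(f) forbidden (parity, ΔS fail)
(g) allowed
(h) allowed
Total allowed: 5 of 8.

5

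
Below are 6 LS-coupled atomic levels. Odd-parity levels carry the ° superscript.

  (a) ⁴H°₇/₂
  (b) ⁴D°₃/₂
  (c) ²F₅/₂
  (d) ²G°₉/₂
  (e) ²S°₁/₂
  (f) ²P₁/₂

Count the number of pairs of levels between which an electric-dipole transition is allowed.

(a)–(b): forbidden (parity, ΔL, ΔJ).
(a)–(c): forbidden (ΔS, ΔL).
(a)–(d): forbidden (parity, ΔS).
(a)–(e): forbidden (parity, ΔS, ΔL, ΔJ).
(a)–(f): forbidden (ΔS, ΔL, ΔJ).
(b)–(c): forbidden (ΔS).
(b)–(d): forbidden (parity, ΔS, ΔL, ΔJ).
(b)–(e): forbidden (parity, ΔS, ΔL).
(b)–(f): forbidden (ΔS).
(c)–(d): forbidden (ΔJ).
(c)–(e): forbidden (ΔL, ΔJ).
(c)–(f): forbidden (parity, ΔL, ΔJ).
(d)–(e): forbidden (parity, ΔL, ΔJ).
(d)–(f): forbidden (ΔL, ΔJ).
(e)–(f): allowed.
Allowed pairs: 1 of 15.

1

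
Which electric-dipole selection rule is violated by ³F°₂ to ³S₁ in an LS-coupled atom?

Reading off the term symbols: S 1→1, L 3→0, J 2→1, parity odd→even.
Parity must change: odd → even — passes.
ΔS = 0: S: 1 → 1 — passes.
ΔL = 0, ±1 (not L=0↔0): L: 3 → 0, ΔL = -3 — fails.
ΔJ = 0, ±1 (not J=0↔0): J: 2 → 1, ΔJ = -1 — passes.

the ΔL = 0, ±1 rule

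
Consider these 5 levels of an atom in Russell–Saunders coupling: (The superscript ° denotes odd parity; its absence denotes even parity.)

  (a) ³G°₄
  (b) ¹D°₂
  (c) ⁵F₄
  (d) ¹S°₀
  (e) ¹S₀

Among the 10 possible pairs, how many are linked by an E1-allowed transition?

0

(a)–(b): forbidden (parity, ΔS, ΔL, ΔJ).
(a)–(c): forbidden (ΔS).
(a)–(d): forbidden (parity, ΔS, ΔL, ΔJ).
(a)–(e): forbidden (ΔS, ΔL, ΔJ).
(b)–(c): forbidden (ΔS, ΔJ).
(b)–(d): forbidden (parity, ΔL, ΔJ).
(b)–(e): forbidden (ΔL, ΔJ).
(c)–(d): forbidden (ΔS, ΔL, ΔJ).
(c)–(e): forbidden (parity, ΔS, ΔL, ΔJ).
(d)–(e): forbidden (ΔL, ΔJ).
Allowed pairs: 0 of 10.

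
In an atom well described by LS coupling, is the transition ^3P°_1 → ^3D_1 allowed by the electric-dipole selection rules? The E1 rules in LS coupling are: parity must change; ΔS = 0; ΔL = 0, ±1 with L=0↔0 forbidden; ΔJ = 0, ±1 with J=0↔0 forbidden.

Reading off the term symbols: S 1→1, L 1→2, J 1→1, parity odd→even.
ΔJ = 0, ±1 (not J=0↔0): J: 1 → 1, ΔJ = +0 — ok.
ΔL = 0, ±1 (not L=0↔0): L: 1 → 2, ΔL = +1 — ok.
ΔS = 0: S: 1 → 1 — ok.
Parity must change: odd → even — ok.
All four E1 rules are satisfied.

allowed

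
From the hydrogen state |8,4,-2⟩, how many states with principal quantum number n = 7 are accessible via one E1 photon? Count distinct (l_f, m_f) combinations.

E1 requires Δl = ±1, so l_f ∈ {3, 5}; with 0 ≤ l_f ≤ n_f−1 = 6, the allowed l_f values are {3, 5}.
For l_f = 3: m_f ∈ {m_i−1, m_i, m_i+1} ∩ [−3, 3] = {-3, -2, -1} → 3 states.
For l_f = 5: m_f ∈ {m_i−1, m_i, m_i+1} ∩ [−5, 5] = {-3, -2, -1} → 3 states.
Total: 6.

6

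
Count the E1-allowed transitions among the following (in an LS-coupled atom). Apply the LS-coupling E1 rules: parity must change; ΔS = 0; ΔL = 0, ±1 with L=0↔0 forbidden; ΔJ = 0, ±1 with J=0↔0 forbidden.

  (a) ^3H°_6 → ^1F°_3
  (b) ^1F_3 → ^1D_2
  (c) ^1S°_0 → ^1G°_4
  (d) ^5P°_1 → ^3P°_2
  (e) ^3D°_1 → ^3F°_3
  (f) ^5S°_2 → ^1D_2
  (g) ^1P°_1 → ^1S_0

(a) forbidden (parity, ΔS, ΔL, ΔJ fail)
(b) forbidden (parity fails)
(c) forbidden (parity, ΔL, ΔJ fail)
(d) forbidden (parity, ΔS fail)
(e) forbidden (parity, ΔJ fail)
(f) forbidden (ΔS, ΔL fail)
(g) allowed
Total allowed: 1 of 7.

1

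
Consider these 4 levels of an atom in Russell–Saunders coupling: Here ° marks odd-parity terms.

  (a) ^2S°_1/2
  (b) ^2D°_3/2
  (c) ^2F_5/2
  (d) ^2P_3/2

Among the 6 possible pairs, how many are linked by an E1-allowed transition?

3

(a)–(b): forbidden (parity, ΔL).
(a)–(c): forbidden (ΔL, ΔJ).
(a)–(d): allowed.
(b)–(c): allowed.
(b)–(d): allowed.
(c)–(d): forbidden (parity, ΔL).
Allowed pairs: 3 of 6.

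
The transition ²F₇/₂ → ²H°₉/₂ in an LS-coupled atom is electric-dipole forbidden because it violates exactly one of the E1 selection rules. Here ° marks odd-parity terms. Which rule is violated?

the ΔL = 0, ±1 rule

Parity must change: even → odd — ✓.
ΔS = 0: S: 1/2 → 1/2 — ✓.
ΔL = 0, ±1 (not L=0↔0): L: 3 → 5, ΔL = +2 — ✗.
ΔJ = 0, ±1 (not J=0↔0): J: 7/2 → 9/2, ΔJ = +1 — ✓.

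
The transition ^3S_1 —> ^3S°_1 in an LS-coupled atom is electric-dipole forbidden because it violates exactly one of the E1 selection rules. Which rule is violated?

Initial level: S=1, L=0, J=1, parity even. Final level: S=1, L=0, J=1, parity odd.
Parity must change: even → odd — ✓.
ΔS = 0: S: 1 → 1 — ✓.
ΔL = 0, ±1 (not L=0↔0): L: 0 → 0, ΔL = +0 — ✗.
ΔJ = 0, ±1 (not J=0↔0): J: 1 → 1, ΔJ = +0 — ✓.

the L=0 ↔ L=0 exclusion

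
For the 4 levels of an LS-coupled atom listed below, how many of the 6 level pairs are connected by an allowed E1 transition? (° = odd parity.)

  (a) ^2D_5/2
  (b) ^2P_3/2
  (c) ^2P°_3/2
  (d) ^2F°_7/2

(a)–(b): forbidden (parity).
(a)–(c): allowed.
(a)–(d): allowed.
(b)–(c): allowed.
(b)–(d): forbidden (ΔL, ΔJ).
(c)–(d): forbidden (parity, ΔL, ΔJ).
Allowed pairs: 3 of 6.

3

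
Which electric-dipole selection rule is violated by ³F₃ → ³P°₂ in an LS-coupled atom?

Reading off the term symbols: S 1→1, L 3→1, J 3→2, parity even→odd.
Parity must change: even → odd — satisfied.
ΔS = 0: S: 1 → 1 — satisfied.
ΔL = 0, ±1 (not L=0↔0): L: 3 → 1, ΔL = -2 — violated.
ΔJ = 0, ±1 (not J=0↔0): J: 3 → 2, ΔJ = -1 — satisfied.

the ΔL = 0, ±1 rule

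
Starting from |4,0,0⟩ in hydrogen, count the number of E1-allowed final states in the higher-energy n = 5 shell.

E1 requires Δl = ±1, so l_f ∈ {-1, 1}; with 0 ≤ l_f ≤ n_f−1 = 4, the allowed l_f values are {1}.
For l_f = 1: m_f ∈ {m_i−1, m_i, m_i+1} ∩ [−1, 1] = {-1, 0, 1} → 3 states.
Total: 3.

3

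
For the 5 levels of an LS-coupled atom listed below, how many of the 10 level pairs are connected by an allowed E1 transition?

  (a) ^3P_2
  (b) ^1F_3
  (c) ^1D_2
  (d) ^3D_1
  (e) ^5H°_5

(a)–(b): forbidden (parity, ΔS, ΔL).
(a)–(c): forbidden (parity, ΔS).
(a)–(d): forbidden (parity).
(a)–(e): forbidden (ΔS, ΔL, ΔJ).
(b)–(c): forbidden (parity).
(b)–(d): forbidden (parity, ΔS, ΔJ).
(b)–(e): forbidden (ΔS, ΔL, ΔJ).
(c)–(d): forbidden (parity, ΔS).
(c)–(e): forbidden (ΔS, ΔL, ΔJ).
(d)–(e): forbidden (ΔS, ΔL, ΔJ).
Allowed pairs: 0 of 10.

0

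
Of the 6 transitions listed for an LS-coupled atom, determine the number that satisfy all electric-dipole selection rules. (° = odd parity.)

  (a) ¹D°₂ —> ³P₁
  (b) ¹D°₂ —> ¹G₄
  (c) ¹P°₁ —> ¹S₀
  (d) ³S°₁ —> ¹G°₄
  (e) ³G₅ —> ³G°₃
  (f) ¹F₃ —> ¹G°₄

(a) forbidden (ΔS fails)
(b) forbidden (ΔL, ΔJ fail)
(c) allowed
(d) forbidden (parity, ΔS, ΔL, ΔJ fail)
(e) forbidden (ΔJ fails)
(f) allowed
Total allowed: 2 of 6.

2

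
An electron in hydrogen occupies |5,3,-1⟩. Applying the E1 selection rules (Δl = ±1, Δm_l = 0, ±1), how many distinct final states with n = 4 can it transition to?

E1 requires Δl = ±1, so l_f ∈ {2, 4}; with 0 ≤ l_f ≤ n_f−1 = 3, the allowed l_f values are {2}.
For l_f = 2: m_f ∈ {m_i−1, m_i, m_i+1} ∩ [−2, 2] = {-2, -1, 0} → 3 states.
Total: 3.

3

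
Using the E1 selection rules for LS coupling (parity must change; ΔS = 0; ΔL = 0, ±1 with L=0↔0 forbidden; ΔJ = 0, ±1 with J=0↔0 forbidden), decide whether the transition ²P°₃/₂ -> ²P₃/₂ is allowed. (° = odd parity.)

allowed

Parity must change: odd → even — ok.
ΔS = 0: S: 1/2 → 1/2 — ok.
ΔL = 0, ±1 (not L=0↔0): L: 1 → 1, ΔL = +0 — ok.
ΔJ = 0, ±1 (not J=0↔0): J: 3/2 → 3/2, ΔJ = +0 — ok.
All four E1 rules are satisfied.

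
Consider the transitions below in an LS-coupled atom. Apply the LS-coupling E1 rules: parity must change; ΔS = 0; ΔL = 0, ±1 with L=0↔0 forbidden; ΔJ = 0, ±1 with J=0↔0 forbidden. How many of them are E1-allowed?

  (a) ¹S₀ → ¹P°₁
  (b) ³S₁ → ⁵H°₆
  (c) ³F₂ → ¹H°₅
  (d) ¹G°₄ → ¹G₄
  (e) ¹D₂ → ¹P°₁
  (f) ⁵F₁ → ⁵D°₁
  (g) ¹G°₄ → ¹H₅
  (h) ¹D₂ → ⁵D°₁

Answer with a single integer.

5

(a) allowed
(b) forbidden (ΔS, ΔL, ΔJ fail)
(c) forbidden (ΔS, ΔL, ΔJ fail)
(d) allowed
(e) allowed
(f) allowed
(g) allowed
(h) forbidden (ΔS fails)
Total allowed: 5 of 8.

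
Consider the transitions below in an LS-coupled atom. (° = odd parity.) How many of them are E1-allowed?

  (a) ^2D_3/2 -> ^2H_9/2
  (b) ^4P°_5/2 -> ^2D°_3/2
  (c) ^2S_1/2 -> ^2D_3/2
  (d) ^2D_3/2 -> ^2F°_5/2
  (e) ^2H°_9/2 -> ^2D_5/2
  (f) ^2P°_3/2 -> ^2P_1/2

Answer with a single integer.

(a) forbidden (parity, ΔL, ΔJ fail)
(b) forbidden (parity, ΔS fail)
(c) forbidden (parity, ΔL fail)
(d) allowed
(e) forbidden (ΔL, ΔJ fail)
(f) allowed
Total allowed: 2 of 6.

2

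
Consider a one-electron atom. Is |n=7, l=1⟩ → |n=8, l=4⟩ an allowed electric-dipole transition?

forbidden

Initial l = 1, final l = 4, so Δl = +3. E1 requires Δl = ±1: violated.
The transition is electric-dipole forbidden.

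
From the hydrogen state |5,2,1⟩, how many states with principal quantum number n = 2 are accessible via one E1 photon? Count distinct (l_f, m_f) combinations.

E1 requires Δl = ±1, so l_f ∈ {1, 3}; with 0 ≤ l_f ≤ n_f−1 = 1, the allowed l_f values are {1}.
For l_f = 1: m_f ∈ {m_i−1, m_i, m_i+1} ∩ [−1, 1] = {0, 1} → 2 states.
Total: 2.

2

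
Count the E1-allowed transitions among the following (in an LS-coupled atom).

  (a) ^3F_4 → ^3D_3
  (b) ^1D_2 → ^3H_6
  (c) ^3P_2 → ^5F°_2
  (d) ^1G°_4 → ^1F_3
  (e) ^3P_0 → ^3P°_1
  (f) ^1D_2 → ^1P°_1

(a) forbidden (parity fails)
(b) forbidden (parity, ΔS, ΔL, ΔJ fail)
(c) forbidden (ΔS, ΔL fail)
(d) allowed
(e) allowed
(f) allowed
Total allowed: 3 of 6.

3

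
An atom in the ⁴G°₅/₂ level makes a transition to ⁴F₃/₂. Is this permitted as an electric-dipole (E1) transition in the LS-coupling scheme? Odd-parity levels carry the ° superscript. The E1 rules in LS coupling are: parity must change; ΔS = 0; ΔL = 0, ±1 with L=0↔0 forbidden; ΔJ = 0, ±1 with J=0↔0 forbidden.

Parity must change: odd → even — ok.
ΔS = 0: S: 3/2 → 3/2 — ok.
ΔL = 0, ±1 (not L=0↔0): L: 4 → 3, ΔL = -1 — ok.
ΔJ = 0, ±1 (not J=0↔0): J: 5/2 → 3/2, ΔJ = -1 — ok.
All four E1 rules are satisfied.

allowed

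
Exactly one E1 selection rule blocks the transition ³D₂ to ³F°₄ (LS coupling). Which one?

the ΔJ = 0, ±1 rule

Initial level: S=1, L=2, J=2, parity even. Final level: S=1, L=3, J=4, parity odd.
Parity must change: even → odd — ✓.
ΔS = 0: S: 1 → 1 — ✓.
ΔL = 0, ±1 (not L=0↔0): L: 2 → 3, ΔL = +1 — ✓.
ΔJ = 0, ±1 (not J=0↔0): J: 2 → 4, ΔJ = +2 — ✗.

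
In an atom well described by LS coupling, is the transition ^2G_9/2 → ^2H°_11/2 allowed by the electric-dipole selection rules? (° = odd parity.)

Reading off the term symbols: S 1/2→1/2, L 4→5, J 9/2→11/2, parity even→odd.
ΔJ = 0, ±1 (not J=0↔0): J: 9/2 → 11/2, ΔJ = +1 — ok.
ΔL = 0, ±1 (not L=0↔0): L: 4 → 5, ΔL = +1 — ok.
Parity must change: even → odd — ok.
ΔS = 0: S: 1/2 → 1/2 — ok.
All four E1 rules are satisfied.

allowed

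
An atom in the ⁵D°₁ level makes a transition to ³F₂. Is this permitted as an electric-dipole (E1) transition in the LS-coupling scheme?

forbidden

Parity must change: odd → even — satisfied.
ΔS = 0: S: 2 → 1 — violated.
ΔL = 0, ±1 (not L=0↔0): L: 2 → 3, ΔL = +1 — satisfied.
ΔJ = 0, ±1 (not J=0↔0): J: 1 → 2, ΔJ = +1 — satisfied.
Rule(s) violated: ΔS.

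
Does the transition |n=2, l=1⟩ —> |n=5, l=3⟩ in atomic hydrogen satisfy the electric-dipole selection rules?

forbidden

Δl = 3 − 1 = +2; the E1 rule Δl = ±1 is violated.
The transition is electric-dipole forbidden.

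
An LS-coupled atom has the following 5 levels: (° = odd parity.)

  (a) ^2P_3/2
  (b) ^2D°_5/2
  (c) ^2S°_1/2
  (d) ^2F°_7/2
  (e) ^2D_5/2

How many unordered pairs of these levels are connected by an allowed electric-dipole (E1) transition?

(a)–(b): allowed.
(a)–(c): allowed.
(a)–(d): forbidden (ΔL, ΔJ).
(a)–(e): forbidden (parity).
(b)–(c): forbidden (parity, ΔL, ΔJ).
(b)–(d): forbidden (parity).
(b)–(e): allowed.
(c)–(d): forbidden (parity, ΔL, ΔJ).
(c)–(e): forbidden (ΔL, ΔJ).
(d)–(e): allowed.
Allowed pairs: 4 of 10.

4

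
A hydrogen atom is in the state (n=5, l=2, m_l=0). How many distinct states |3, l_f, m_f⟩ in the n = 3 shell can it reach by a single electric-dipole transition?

3

E1 requires Δl = ±1, so l_f ∈ {1, 3}; with 0 ≤ l_f ≤ n_f−1 = 2, the allowed l_f values are {1}.
For l_f = 1: m_f ∈ {m_i−1, m_i, m_i+1} ∩ [−1, 1] = {-1, 0, 1} → 3 states.
Total: 3.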